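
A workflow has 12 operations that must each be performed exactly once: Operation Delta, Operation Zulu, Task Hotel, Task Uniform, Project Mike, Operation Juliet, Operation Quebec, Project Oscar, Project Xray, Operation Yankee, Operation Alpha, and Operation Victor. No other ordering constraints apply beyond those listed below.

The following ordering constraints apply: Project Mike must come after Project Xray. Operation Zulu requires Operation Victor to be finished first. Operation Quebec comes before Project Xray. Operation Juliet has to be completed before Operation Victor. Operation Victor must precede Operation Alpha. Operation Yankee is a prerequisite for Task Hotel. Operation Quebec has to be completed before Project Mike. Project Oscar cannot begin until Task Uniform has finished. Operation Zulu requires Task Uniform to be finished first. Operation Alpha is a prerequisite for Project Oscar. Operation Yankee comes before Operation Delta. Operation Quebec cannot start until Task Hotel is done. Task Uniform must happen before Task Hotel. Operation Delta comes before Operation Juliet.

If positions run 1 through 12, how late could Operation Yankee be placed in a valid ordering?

2

Every operation that must follow Operation Yankee has to come after it. Tracing all chains starting from Operation Yankee, those operations are: Operation Delta, Operation Zulu, Task Hotel, Project Mike, Operation Juliet, Operation Quebec, Project Oscar, Project Xray, Operation Alpha, Operation Victor — 10 in total.
With 10 mandatory successors out of 12 operations total, the latest slot for Operation Yankee is 12−10 = 2, and it's reachable by doing all non-successors before Operation Yankee.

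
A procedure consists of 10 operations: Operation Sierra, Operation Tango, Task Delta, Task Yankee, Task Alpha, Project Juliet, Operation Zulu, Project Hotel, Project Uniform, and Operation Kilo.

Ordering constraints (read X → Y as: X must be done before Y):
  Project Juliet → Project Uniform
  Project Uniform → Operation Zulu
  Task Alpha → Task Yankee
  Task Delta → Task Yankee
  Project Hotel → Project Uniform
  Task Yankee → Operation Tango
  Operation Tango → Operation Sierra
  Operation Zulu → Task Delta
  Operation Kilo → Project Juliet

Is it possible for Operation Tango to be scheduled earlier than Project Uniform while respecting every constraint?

No

Following Project Uniform → Operation Zulu → Task Delta → Task Yankee → Operation Tango, Project Uniform must precede Operation Tango in every valid ordering.
Hence Operation Tango can never be scheduled before Project Uniform.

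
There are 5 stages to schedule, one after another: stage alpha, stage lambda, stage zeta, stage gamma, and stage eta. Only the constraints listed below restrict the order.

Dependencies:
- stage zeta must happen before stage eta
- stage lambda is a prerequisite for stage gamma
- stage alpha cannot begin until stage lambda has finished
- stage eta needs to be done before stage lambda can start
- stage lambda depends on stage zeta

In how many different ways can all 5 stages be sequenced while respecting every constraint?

Only stage zeta has no prerequisites, so it must go first.
Enumerating by repeatedly choosing an available stage (one whose prerequisites are all placed) gives 2 distinct complete orderings.

2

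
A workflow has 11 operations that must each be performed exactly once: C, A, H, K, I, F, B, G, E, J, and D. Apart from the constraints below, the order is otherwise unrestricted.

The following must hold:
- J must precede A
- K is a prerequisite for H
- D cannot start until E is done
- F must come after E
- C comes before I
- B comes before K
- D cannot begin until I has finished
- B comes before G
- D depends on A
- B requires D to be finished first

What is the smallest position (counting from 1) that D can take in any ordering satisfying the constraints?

The operations that are forced before D, directly or transitively, are C, A, I, E, J. That's 5 operations.
With 5 mandatory predecessors, the earliest D can sit is position 5+1 = 6, and placing just those 5 first achieves it.

6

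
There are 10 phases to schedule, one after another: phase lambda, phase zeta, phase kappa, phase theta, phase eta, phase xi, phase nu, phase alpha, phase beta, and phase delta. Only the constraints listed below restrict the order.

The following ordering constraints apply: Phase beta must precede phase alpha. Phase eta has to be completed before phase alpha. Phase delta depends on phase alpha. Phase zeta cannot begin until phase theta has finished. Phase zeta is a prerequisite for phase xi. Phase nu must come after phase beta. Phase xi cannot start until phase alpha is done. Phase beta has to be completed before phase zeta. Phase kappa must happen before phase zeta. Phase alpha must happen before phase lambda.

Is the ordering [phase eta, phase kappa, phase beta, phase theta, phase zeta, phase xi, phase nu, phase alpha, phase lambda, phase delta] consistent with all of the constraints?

No

Here phase alpha comes after phase xi.
That contradicts the constraint that phase alpha must precede phase xi.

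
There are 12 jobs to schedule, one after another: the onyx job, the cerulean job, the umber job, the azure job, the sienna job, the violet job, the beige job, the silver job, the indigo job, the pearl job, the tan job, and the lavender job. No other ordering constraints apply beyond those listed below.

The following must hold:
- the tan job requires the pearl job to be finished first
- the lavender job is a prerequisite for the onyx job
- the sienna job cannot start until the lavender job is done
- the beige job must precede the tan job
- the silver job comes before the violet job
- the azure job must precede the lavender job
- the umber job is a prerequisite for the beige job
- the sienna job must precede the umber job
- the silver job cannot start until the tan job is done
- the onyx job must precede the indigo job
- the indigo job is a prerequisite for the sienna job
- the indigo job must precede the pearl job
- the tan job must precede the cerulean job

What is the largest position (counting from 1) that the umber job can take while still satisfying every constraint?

Every job that must follow the umber job has to come after it. Tracing all chains starting from the umber job, those jobs are: the cerulean job, the violet job, the beige job, the silver job, the tan job — 5 in total.
With 5 mandatory successors out of 12 jobs total, the latest slot for the umber job is 12−5 = 7, and it's reachable by doing all non-successors before the umber job.

7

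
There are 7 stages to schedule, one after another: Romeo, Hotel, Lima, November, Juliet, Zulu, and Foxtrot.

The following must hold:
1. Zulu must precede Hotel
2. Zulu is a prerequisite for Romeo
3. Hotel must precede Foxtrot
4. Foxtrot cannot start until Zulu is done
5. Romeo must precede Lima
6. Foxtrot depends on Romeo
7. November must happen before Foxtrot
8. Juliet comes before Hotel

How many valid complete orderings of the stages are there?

79

The stages with no prerequisites are November, Juliet, Zulu; any of them can be placed first.
Counting all ways to extend the partial order to a total order gives 79.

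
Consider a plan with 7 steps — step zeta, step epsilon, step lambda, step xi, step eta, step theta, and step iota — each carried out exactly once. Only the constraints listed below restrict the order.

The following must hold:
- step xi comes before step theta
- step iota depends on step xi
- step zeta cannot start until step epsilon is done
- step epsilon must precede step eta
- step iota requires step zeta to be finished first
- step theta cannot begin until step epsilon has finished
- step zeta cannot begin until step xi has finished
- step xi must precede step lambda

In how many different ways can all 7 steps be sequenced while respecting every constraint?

144

2 steps have no prerequisites (step epsilon, step xi), so any of them could come first.
Counting all ways to extend the partial order to a total order gives 144.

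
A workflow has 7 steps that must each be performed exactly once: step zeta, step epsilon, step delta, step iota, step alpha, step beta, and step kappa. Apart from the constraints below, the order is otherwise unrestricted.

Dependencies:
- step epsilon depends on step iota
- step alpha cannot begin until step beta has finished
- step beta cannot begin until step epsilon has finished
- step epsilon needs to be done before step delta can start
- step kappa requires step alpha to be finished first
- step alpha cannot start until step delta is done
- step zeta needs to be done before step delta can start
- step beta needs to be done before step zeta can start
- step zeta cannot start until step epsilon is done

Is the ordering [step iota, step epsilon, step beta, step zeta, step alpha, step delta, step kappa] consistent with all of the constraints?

In the proposed order, step alpha appears before step delta.
Since step delta is required before step alpha, the ordering is invalid.

No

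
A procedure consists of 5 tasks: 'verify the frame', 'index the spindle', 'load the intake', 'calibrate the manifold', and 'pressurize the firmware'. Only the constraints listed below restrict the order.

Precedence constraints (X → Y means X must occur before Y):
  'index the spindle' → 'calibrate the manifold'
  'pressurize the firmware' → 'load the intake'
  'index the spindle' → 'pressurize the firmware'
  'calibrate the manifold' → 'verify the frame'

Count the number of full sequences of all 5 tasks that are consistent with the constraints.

6

'index the spindle' is the only task with nothing required before it, so every ordering starts there.
Counting all ways to extend the partial order to a total order gives 6.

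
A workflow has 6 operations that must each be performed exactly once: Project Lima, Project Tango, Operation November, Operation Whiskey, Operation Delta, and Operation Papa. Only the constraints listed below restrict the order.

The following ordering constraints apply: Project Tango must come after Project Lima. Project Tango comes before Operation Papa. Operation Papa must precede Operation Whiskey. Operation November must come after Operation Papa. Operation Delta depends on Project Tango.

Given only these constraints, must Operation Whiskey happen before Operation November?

No

Nothing in the constraints links Operation Whiskey and Operation November; they are unordered relative to each other.
A valid ordering placing Operation November before Operation Whiskey exists, so the answer is no.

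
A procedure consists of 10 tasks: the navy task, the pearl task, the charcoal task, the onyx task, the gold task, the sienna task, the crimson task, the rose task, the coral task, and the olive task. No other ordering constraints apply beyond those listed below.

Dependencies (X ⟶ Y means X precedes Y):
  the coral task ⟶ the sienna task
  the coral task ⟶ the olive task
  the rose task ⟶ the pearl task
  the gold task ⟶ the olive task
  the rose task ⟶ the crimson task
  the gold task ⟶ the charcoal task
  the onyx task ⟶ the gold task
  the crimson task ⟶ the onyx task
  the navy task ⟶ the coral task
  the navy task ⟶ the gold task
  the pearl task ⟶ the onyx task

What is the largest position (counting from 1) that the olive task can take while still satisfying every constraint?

The olive task has no required successors, so nothing stops it from going last (position 10).

10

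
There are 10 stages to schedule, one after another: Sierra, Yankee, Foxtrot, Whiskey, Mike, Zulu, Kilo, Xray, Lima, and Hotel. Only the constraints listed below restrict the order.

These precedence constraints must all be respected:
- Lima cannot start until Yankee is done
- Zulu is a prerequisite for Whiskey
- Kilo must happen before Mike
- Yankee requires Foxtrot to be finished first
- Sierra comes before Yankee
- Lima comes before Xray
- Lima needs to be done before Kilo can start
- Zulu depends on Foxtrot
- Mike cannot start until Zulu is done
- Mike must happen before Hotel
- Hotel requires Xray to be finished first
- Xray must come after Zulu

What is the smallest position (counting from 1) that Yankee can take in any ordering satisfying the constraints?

Working backwards through the constraints from Yankee, its full set of required predecessors is Sierra, Foxtrot — 2 of them.
So at minimum 2 stages come before Yankee, putting Yankee no earlier than position 3. That position is achievable by scheduling exactly those predecessors first.

3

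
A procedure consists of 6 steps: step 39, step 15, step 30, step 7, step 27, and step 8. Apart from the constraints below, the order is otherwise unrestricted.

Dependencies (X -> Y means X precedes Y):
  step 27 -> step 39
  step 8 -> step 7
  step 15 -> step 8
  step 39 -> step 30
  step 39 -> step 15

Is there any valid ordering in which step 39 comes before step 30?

Yes

Every valid ordering already has step 39 before step 30 (the constraints require it), so in particular at least one does.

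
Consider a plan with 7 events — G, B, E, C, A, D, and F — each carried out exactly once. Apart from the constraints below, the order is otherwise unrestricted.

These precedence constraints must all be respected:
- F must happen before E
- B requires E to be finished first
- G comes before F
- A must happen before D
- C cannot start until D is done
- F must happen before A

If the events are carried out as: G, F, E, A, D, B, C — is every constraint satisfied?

Yes

Checking each listed constraint against this order: for instance, E is in position 3 and B in position 6, so that constraint holds — and the remaining constraints check out the same way.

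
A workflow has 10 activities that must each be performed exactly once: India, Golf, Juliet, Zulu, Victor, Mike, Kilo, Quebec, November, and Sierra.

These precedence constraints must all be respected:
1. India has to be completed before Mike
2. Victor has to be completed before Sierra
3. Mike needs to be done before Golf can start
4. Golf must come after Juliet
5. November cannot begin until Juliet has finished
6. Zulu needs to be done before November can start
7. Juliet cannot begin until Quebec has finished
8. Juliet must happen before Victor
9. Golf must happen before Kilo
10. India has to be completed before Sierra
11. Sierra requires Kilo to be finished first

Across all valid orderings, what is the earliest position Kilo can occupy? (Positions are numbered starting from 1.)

Every activity that must precede Kilo has to come before it. Tracing all chains that end at Kilo, those activities are: India, Golf, Juliet, Mike, Quebec — 5 in total.
With 5 mandatory predecessors, the earliest Kilo can sit is position 5+1 = 6, and placing just those 5 first achieves it.

6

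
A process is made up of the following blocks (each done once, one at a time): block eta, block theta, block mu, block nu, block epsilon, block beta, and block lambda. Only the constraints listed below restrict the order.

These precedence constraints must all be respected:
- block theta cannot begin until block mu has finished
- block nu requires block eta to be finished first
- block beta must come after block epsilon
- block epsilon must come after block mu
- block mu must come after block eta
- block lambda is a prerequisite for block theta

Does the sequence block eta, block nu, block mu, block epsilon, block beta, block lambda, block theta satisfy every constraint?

Yes

Every stated constraint is respected: block mu sits at position 3, ahead of block theta at position 7, and each of the other listed pairs likewise has the predecessor earlier in the sequence.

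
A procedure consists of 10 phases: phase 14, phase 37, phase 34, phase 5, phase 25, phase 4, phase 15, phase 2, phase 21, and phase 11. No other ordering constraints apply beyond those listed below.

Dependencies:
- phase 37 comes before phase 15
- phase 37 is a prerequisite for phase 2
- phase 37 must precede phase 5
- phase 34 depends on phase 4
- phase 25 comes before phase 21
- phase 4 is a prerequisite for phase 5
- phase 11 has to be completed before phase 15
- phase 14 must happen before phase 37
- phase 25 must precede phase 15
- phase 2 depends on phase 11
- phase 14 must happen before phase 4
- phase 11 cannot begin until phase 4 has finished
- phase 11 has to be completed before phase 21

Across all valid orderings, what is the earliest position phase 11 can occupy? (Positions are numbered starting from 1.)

Working backwards through the constraints from phase 11, its full set of required predecessors is phase 14, phase 4 — 2 of them.
With 2 mandatory predecessors, the earliest phase 11 can sit is position 2+1 = 3, and placing just those 2 first achieves it.

3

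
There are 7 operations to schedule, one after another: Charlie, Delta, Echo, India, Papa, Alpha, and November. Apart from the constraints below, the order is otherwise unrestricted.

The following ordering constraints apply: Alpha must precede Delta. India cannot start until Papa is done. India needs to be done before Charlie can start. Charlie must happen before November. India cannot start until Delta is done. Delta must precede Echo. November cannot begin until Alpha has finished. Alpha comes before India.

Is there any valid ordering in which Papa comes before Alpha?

Nothing in the constraints forces Alpha before Papa — there is no chain from Alpha to Papa.
That means at least one valid schedule has Papa before Alpha.

Yes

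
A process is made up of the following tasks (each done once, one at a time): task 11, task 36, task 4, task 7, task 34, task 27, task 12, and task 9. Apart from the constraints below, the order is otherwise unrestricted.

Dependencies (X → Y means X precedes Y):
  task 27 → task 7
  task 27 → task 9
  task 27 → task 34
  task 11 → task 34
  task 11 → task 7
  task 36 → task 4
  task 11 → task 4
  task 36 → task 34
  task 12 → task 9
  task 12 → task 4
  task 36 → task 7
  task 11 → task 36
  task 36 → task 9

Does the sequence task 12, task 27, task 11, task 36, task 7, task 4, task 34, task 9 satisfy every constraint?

Checking each listed constraint against this order: for instance, task 12 is in position 1 and task 9 in position 8, so that constraint holds — and the remaining constraints check out the same way.

Yes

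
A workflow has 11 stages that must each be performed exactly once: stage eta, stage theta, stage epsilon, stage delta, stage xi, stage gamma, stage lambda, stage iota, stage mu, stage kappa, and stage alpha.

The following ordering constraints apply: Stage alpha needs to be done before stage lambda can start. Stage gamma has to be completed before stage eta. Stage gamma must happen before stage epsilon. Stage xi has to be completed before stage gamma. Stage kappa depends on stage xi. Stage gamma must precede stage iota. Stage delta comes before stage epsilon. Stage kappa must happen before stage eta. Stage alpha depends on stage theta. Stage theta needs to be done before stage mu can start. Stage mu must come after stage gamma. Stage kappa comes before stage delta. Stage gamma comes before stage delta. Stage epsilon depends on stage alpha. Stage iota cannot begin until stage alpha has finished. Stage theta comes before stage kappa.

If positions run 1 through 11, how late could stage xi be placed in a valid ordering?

4

The stages that are forced after stage xi, directly or by a chain of constraints, are stage eta, stage epsilon, stage delta, stage gamma, stage iota, stage mu, stage kappa. That's 7 stages.
With 7 mandatory successors out of 11 stages total, the latest slot for stage xi is 11−7 = 4, and it's reachable by doing all non-successors before stage xi.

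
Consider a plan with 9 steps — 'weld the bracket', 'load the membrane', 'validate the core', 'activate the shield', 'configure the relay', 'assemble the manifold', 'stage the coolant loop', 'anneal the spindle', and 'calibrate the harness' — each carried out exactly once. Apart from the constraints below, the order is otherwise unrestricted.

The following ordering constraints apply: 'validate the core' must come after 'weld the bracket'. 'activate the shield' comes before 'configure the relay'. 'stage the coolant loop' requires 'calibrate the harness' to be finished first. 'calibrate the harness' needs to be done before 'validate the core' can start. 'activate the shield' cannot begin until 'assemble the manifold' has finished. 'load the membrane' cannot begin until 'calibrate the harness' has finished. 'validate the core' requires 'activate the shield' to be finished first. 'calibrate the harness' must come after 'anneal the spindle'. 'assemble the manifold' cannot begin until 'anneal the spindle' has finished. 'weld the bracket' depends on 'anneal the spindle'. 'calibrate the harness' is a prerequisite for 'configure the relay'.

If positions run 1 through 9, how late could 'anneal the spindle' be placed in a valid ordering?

The steps that are forced after 'anneal the spindle', directly or by a chain of constraints, are 'weld the bracket', 'load the membrane', 'validate the core', 'activate the shield', 'configure the relay', 'assemble the manifold', 'stage the coolant loop', 'calibrate the harness'. That's 8 steps.
So at least 8 steps follow 'anneal the spindle', putting 'anneal the spindle' no later than position 1. That position is achievable by scheduling everything else first.

1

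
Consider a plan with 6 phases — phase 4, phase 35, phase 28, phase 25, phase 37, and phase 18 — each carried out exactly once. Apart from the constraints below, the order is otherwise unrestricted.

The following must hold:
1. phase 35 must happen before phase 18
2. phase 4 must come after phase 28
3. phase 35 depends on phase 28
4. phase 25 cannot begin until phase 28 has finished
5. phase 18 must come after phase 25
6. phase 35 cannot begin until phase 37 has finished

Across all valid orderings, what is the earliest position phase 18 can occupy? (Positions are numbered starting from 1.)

5

Working backwards through the constraints from phase 18, its full set of required predecessors is phase 35, phase 28, phase 25, phase 37 — 4 of them.
So at minimum 4 phases come before phase 18, putting phase 18 no earlier than position 5. That position is achievable by scheduling exactly those predecessors first.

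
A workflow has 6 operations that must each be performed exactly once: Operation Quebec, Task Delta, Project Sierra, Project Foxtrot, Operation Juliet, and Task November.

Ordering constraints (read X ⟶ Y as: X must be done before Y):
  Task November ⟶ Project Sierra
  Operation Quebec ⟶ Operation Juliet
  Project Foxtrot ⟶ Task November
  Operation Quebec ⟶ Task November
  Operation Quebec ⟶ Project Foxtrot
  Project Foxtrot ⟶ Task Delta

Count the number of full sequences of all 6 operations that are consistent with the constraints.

Operation Quebec is the only operation with nothing required before it, so every ordering starts there.
Enumerating by repeatedly choosing an available operation (one whose prerequisites are all placed) gives 15 distinct complete orderings.

15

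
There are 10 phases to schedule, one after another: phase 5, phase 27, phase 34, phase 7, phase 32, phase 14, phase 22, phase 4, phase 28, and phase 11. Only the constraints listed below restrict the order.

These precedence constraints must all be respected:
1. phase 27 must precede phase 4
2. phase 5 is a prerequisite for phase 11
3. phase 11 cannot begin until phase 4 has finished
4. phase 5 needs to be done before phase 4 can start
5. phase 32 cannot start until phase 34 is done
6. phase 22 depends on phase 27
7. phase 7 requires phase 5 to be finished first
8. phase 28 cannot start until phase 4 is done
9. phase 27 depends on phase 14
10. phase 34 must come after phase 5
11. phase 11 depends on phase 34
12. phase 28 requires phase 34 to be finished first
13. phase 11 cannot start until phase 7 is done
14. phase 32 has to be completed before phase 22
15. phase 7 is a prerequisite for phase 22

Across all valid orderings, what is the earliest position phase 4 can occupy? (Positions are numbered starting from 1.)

4

Working backwards through the constraints from phase 4, its full set of required predecessors is phase 5, phase 27, phase 14 — 3 of them.
So at minimum 3 phases come before phase 4, putting phase 4 no earlier than position 4. That position is achievable by scheduling exactly those predecessors first.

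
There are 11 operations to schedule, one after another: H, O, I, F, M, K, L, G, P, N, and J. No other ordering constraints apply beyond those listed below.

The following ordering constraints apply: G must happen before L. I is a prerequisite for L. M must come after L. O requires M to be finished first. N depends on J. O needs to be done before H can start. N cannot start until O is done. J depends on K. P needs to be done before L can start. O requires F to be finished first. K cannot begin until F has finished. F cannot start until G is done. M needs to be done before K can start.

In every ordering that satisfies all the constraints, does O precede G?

The constraints actually force G before O (via G → F → O), not the other way around.
So O never precedes G.

No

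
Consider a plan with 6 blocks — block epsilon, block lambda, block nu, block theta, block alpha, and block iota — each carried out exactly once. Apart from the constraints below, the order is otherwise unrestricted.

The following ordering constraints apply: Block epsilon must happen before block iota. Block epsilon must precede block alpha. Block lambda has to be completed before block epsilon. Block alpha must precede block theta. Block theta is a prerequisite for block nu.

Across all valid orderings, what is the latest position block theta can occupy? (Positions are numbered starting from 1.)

5

Following the constraints forward from block theta, its only required successor is block nu.
With 1 mandatory successor out of 6 blocks total, the latest slot for block theta is 6−1 = 5, and it's reachable by doing all non-successors before block theta.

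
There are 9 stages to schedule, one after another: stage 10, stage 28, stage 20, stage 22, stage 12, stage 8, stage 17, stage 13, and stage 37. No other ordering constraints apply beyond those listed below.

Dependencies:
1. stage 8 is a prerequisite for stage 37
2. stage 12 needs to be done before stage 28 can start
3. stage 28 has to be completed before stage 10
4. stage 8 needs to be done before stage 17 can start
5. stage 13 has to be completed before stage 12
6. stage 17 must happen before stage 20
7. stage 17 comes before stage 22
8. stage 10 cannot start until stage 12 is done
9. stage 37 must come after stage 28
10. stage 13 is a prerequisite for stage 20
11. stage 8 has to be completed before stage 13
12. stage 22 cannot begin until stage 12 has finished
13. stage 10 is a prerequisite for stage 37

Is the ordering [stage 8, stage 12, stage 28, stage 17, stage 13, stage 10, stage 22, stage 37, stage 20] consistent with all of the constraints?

No

Here stage 13 comes after stage 12.
Since stage 13 is required before stage 12, the ordering is invalid.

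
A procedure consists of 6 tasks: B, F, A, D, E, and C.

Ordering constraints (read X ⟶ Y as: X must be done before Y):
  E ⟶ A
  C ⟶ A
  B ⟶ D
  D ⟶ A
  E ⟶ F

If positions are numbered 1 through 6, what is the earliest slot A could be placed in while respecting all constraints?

5

Working backwards through the constraints from A, its full set of required predecessors is B, D, E, C — 4 of them.
So at minimum 4 tasks come before A, putting A no earlier than position 5. That position is achievable by scheduling exactly those predecessors first.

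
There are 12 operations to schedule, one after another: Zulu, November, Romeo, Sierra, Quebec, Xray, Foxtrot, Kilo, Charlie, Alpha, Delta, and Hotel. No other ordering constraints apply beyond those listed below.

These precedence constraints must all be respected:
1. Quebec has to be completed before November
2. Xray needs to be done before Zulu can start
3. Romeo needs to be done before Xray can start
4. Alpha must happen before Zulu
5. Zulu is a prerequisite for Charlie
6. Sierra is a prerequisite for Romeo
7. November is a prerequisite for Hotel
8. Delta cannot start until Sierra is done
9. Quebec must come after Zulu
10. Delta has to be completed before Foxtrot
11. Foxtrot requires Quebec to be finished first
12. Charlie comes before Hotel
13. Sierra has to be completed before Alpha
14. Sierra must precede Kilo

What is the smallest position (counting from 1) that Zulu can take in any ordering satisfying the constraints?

5

Working backwards through the constraints from Zulu, its full set of required predecessors is Romeo, Sierra, Xray, Alpha — 4 of them.
So at minimum 4 operations come before Zulu, putting Zulu no earlier than position 5. That position is achievable by scheduling exactly those predecessors first.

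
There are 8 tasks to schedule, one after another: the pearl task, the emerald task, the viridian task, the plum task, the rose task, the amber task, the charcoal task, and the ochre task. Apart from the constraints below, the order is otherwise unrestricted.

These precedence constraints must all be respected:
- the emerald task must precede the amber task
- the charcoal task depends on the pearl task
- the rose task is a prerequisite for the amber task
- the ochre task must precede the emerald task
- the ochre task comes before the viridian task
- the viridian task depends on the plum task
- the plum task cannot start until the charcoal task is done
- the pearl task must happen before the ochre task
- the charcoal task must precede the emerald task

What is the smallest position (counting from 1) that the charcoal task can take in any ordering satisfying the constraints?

2

The only task forced before the charcoal task (directly or transitively) is the pearl task.
With 1 mandatory predecessor, the earliest the charcoal task can sit is position 1+1 = 2, and placing just that one first achieves it.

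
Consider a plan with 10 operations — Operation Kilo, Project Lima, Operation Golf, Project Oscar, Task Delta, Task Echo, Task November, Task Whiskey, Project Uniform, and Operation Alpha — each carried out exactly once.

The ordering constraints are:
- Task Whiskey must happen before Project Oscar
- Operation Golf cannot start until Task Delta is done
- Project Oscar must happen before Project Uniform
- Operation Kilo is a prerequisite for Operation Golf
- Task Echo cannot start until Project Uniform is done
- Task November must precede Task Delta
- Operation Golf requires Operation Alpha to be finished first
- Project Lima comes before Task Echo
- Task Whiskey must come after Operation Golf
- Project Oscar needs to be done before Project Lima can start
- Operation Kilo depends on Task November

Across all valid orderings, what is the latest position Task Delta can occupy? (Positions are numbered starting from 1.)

Every operation that must follow Task Delta has to come after it. Tracing all chains starting from Task Delta, those operations are: Project Lima, Operation Golf, Project Oscar, Task Echo, Task Whiskey, Project Uniform — 6 in total.
So at least 6 operations follow Task Delta, putting Task Delta no later than position 4. That position is achievable by scheduling everything else first.

4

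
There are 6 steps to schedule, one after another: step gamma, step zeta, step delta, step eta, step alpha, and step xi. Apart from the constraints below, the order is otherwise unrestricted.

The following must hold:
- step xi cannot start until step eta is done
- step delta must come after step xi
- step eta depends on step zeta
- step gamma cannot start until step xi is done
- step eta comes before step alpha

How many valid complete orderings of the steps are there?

8

Only step zeta has no prerequisites, so it must go first.
Enumerating by repeatedly choosing an available step (one whose prerequisites are all placed) gives 8 distinct complete orderings.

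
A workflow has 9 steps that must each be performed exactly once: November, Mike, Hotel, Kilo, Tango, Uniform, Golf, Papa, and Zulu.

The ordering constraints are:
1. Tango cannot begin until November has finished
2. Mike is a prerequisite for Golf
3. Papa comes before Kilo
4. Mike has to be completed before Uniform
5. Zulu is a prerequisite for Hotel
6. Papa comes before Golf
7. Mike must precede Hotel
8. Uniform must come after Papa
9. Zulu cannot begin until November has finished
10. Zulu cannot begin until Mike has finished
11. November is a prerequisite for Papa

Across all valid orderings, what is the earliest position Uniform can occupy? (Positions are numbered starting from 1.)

The steps that are forced before Uniform, directly or transitively, are November, Mike, Papa. That's 3 steps.
With 3 mandatory predecessors, the earliest Uniform can sit is position 3+1 = 4, and placing just those 3 first achieves it.

4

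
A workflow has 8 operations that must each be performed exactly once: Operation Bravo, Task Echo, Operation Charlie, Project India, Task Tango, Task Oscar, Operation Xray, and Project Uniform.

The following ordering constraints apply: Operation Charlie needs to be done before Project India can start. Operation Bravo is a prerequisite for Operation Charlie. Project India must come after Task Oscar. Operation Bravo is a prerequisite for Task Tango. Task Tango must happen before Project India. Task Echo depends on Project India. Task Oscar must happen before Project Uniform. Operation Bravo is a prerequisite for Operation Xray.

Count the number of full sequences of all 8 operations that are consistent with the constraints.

238

The operations with no prerequisites are Operation Bravo, Task Oscar; any of them can be placed first.
Counting all ways to extend the partial order to a total order gives 238.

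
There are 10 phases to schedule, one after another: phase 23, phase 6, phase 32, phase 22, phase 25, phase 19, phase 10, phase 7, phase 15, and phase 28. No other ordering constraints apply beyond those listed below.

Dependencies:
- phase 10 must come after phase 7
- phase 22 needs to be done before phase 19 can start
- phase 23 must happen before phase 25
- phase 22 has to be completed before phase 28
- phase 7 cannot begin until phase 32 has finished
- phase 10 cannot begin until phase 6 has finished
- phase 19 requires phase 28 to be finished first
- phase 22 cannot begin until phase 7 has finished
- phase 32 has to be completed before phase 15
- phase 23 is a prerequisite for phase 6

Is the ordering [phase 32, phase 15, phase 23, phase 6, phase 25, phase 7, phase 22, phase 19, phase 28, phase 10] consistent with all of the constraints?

Here phase 28 comes after phase 19.
Since phase 28 is required before phase 19, the ordering is invalid.

No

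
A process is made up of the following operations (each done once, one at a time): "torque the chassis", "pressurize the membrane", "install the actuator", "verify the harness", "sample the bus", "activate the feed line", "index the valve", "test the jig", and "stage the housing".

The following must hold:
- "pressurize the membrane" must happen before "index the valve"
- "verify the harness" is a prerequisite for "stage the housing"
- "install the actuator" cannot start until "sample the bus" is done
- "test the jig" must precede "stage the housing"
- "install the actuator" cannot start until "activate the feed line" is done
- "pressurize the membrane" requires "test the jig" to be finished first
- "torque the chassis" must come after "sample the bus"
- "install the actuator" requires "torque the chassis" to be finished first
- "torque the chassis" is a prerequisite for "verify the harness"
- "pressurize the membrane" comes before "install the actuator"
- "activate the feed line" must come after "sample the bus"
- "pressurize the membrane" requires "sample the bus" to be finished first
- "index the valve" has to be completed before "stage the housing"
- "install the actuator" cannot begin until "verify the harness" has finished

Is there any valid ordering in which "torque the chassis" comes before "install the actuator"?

Yes

"torque the chassis" is actually forced before "install the actuator" by the constraints, so certainly some valid ordering has "torque the chassis" first.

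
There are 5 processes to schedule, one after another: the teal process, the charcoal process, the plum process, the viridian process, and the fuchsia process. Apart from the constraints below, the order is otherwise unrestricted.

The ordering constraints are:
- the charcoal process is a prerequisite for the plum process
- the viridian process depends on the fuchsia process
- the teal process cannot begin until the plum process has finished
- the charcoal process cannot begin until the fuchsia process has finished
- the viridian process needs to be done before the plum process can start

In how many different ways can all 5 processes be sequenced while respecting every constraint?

Only the fuchsia process has no prerequisites, so it must go first.
Systematically extending each partial ordering one process at a time and counting, there are 2 complete orderings.

2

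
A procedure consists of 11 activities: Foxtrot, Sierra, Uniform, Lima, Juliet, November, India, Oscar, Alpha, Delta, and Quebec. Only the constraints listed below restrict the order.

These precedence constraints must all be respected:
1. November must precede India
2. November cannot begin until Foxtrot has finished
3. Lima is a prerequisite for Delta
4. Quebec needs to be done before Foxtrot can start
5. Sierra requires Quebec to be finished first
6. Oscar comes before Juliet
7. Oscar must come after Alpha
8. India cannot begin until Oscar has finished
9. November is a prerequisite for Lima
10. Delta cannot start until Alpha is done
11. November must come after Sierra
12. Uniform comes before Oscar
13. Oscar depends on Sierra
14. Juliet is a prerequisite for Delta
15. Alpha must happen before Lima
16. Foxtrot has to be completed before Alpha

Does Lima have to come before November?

No

The constraints actually force November before Lima (via November → Lima), not the other way around.
So Lima does not have to come before November — it cannot.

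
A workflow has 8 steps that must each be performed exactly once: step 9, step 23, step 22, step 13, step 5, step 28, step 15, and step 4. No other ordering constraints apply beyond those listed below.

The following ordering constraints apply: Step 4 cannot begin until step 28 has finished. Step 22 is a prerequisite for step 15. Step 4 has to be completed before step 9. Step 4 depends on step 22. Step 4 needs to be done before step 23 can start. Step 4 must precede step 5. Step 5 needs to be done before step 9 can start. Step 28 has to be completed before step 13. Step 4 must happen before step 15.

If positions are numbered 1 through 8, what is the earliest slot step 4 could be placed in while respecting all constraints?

3

The steps that are forced before step 4, directly or transitively, are step 22, step 28. That's 2 steps.
So at minimum 2 steps come before step 4, putting step 4 no earlier than position 3. That position is achievable by scheduling exactly those predecessors first.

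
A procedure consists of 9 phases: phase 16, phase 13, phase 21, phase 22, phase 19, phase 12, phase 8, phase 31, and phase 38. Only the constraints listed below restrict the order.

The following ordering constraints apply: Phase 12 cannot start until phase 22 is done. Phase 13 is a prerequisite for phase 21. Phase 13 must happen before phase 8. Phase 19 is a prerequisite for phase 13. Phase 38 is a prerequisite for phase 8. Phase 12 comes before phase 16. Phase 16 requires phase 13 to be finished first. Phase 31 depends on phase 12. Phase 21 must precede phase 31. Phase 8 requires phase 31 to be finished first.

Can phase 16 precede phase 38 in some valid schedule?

Nothing in the constraints forces phase 38 before phase 16 — there is no chain from phase 38 to phase 16.
That means at least one valid schedule has phase 16 before phase 38.

Yes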